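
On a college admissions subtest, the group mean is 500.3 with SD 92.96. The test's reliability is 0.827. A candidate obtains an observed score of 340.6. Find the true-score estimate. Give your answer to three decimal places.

T̂ = ρX + (1 − ρ)μ
  = 0.827 × 340.6 + 0.173 × 500.3
  = 281.6762 + 86.5519
  = 368.2281
  ≈ 368.228

368.228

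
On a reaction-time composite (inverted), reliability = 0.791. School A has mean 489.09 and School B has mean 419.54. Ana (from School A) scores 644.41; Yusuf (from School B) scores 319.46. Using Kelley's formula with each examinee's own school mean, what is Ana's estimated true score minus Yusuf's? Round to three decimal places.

271.571

T̂_Ana = 0.791(644.41) + 0.209(489.09) = 611.94812
T̂_Yusuf = 0.791(319.46) + 0.209(419.54) = 340.37672
Difference = 611.94812 − 340.37672 = 271.57140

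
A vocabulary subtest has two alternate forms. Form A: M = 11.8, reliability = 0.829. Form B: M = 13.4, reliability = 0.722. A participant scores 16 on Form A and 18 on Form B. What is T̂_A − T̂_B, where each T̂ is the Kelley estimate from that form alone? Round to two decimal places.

T̂_A = 0.829(16) + 0.171(11.8) = 15.2818
T̂_B = 0.722(18) + 0.278(13.4) = 16.7212
T̂_A − T̂_B = -1.4394

-1.44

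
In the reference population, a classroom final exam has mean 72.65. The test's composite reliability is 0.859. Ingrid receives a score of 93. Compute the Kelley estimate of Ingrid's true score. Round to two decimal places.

90.13

T̂ = 0.859(93) + 0.141(72.65) = 79.887 + 10.24365 = 90.131 → 90.13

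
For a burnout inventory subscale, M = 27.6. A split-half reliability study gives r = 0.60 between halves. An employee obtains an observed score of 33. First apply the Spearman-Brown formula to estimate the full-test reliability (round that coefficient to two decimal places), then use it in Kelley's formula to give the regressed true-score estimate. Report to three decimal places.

31.650

Spearman-Brown: ρ = 2r/(1 + r) = 2(0.60)/(1 + 0.60) = 1.200/1.60 = 0.7500 → 0.75
T̂ = ρX + (1 − ρ)μ
  = 0.75 × 33 + 0.25 × 27.6
  = 24.75 + 6.900
  = 31.6500
  ≈ 31.650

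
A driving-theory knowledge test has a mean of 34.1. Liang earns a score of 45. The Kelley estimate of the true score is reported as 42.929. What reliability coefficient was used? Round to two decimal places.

T̂ = ρX + (1 − ρ)μ  ⇒  T̂ − μ = ρ(X − μ)
ρ = (T̂ − μ)/(X − μ) = (42.929 − 34.1) / (45 − 34.1) = 8.829 / 10.9 = 0.8100

0.81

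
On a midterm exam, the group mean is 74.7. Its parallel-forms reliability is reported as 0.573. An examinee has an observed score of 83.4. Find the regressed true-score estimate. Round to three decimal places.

79.685

T̂ = 0.573(83.4) + 0.427(74.7) = 47.7882 + 31.8969 = 79.6851 → 79.685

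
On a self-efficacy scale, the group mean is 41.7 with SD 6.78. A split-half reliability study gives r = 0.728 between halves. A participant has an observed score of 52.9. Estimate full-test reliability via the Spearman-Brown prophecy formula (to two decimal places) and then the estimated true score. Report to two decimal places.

51.11

Spearman-Brown: ρ = 2r/(1 + r) = 2(0.728)/(1 + 0.728) = 1.4560/1.728 = 0.8426 → 0.84
Weight the observed score by reliability and the mean by (1 − reliability): T̂ = 0.84·52.9 + 0.16·41.7 = 44.436 + 6.672 = 51.108.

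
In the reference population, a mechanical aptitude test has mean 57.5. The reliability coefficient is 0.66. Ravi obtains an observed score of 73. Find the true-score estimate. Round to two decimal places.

67.73

T̂ = ρX + (1 − ρ)μ
  = 0.66 × 73 + 0.34 × 57.5
  = 48.18 + 19.550
  = 67.730
  ≈ 67.73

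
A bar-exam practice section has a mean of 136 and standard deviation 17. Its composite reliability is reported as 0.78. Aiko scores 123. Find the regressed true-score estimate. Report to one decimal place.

Regress the observed score toward the mean by the unreliability: T̂ = 0.78·123 + 0.22·136 = 95.94 + 29.92 = 125.86.

125.9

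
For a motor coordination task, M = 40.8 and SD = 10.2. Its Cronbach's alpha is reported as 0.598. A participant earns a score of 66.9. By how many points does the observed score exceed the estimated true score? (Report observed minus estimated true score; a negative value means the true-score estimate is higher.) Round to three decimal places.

10.492

T̂ = 0.598(66.9) + 0.402(40.8) = 40.0062 + 16.4016 = 56.40780 → 56.4078
X − T̂ = 66.9 − 56.4078 = 10.4922 → 10.492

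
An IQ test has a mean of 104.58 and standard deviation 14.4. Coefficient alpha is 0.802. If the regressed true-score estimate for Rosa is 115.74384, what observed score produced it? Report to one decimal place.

T̂ = ρX + (1 − ρ)μ  ⇒  X = (T̂ − (1 − ρ)μ) / ρ
X = (115.74384 − 0.198 × 104.58) / 0.802 = (115.74384 − 20.70684) / 0.802 = 95.03700 / 0.802 = 118.500

118.5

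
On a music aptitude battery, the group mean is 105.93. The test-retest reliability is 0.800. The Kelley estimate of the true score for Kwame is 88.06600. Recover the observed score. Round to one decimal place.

T̂ = ρX + (1 − ρ)μ  ⇒  X = (T̂ − (1 − ρ)μ) / ρ
X = (88.06600 − 0.200 × 105.93) / 0.800 = (88.06600 − 21.18600) / 0.800 = 66.88000 / 0.800 = 83.600

83.6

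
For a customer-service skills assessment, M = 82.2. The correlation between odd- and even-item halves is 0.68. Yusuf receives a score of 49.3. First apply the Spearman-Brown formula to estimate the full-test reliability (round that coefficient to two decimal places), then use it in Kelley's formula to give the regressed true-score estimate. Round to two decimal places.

Spearman-Brown: ρ = 2r/(1 + r) = 2(0.68)/(1 + 0.68) = 1.360/1.68 = 0.8095 → 0.81
T̂ = ρX + (1 − ρ)μ
  = 0.81 × 49.3 + 0.19 × 82.2
  = 39.933 + 15.618
  = 55.551
  ≈ 55.55

55.55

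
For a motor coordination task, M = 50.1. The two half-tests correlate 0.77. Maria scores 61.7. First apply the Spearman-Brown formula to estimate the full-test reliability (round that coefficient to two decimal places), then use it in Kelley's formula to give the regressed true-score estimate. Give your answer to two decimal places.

60.19

Spearman-Brown: ρ = 2r/(1 + r) = 2(0.77)/(1 + 0.77) = 1.540/1.77 = 0.8701 → 0.87
T̂ = ρX + (1 − ρ)μ
  = 0.87 × 61.7 + 0.13 × 50.1
  = 53.679 + 6.513
  = 60.192
  ≈ 60.19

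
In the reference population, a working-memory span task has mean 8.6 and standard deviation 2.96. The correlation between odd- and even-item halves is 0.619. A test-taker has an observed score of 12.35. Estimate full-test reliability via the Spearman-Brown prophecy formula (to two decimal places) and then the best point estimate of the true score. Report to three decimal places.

Spearman-Brown: ρ = 2r/(1 + r) = 2(0.619)/(1 + 0.619) = 1.2380/1.619 = 0.7647 → 0.76
T̂ = ρX + (1 − ρ)μ
  = 0.76 × 12.35 + 0.24 × 8.6
  = 9.3860 + 2.064
  = 11.4500
  ≈ 11.450

11.450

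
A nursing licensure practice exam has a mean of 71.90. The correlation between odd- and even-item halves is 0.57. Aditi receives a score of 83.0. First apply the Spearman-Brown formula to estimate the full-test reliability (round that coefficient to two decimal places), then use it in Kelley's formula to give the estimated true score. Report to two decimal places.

80.00

Spearman-Brown: ρ = 2r/(1 + r) = 2(0.57)/(1 + 0.57) = 1.140/1.57 = 0.7261 → 0.73
T̂ = 0.73(83.0) + 0.27(71.90) = 60.590 + 19.4130 = 80.003 → 80.00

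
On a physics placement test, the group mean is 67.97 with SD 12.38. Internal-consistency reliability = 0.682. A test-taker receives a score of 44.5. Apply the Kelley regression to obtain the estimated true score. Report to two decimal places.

51.96

T̂ = ρX + (1 − ρ)μ
  = 0.682 × 44.5 + 0.318 × 67.97
  = 30.3490 + 21.61446
  = 51.963
  ≈ 51.96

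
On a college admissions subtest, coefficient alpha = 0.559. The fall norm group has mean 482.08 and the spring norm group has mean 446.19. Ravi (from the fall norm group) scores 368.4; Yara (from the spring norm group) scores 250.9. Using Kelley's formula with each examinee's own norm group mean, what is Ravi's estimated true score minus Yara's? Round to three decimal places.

T̂_Ravi = 0.559(368.4) + 0.441(482.08) = 418.53288
T̂_Yara = 0.559(250.9) + 0.441(446.19) = 337.02289
Difference = 418.53288 − 337.02289 = 81.50999

81.510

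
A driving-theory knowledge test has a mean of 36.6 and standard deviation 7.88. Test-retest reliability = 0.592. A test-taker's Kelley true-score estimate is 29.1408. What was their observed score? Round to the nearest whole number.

T̂ = ρX + (1 − ρ)μ  ⇒  X = (T̂ − (1 − ρ)μ) / ρ
X = (29.1408 − 0.408 × 36.6) / 0.592 = (29.1408 − 14.9328) / 0.592 = 14.2080 / 0.592 = 24.00

24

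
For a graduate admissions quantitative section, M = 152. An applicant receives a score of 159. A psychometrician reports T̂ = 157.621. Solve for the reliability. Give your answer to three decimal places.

0.803

T̂ = ρX + (1 − ρ)μ  ⇒  T̂ − μ = ρ(X − μ)
ρ = (T̂ − μ)/(X − μ) = (157.621 − 152) / (159 − 152) = 5.621 / 7.0 = 0.80300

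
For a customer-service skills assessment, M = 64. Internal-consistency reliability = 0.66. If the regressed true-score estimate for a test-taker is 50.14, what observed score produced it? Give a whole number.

43

T̂ = ρX + (1 − ρ)μ  ⇒  X = (T̂ − (1 − ρ)μ) / ρ
X = (50.14 − 0.34 × 64) / 0.66 = (50.14 − 21.76) / 0.66 = 28.38 / 0.66 = 43.00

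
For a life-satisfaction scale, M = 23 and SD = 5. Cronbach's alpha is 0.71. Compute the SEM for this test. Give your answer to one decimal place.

2.7

SEM = SD · √(1 − ρ) = 5 × √0.29 = 5 × 0.5385 = 2.693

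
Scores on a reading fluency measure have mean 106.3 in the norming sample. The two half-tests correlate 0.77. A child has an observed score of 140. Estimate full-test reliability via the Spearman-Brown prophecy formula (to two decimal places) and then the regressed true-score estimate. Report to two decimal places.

135.62

Spearman-Brown: ρ = 2r/(1 + r) = 2(0.77)/(1 + 0.77) = 1.540/1.77 = 0.8701 → 0.87
T̂ = ρX + (1 − ρ)μ
  = 0.87 × 140 + 0.13 × 106.3
  = 121.80 + 13.819
  = 135.619
  ≈ 135.62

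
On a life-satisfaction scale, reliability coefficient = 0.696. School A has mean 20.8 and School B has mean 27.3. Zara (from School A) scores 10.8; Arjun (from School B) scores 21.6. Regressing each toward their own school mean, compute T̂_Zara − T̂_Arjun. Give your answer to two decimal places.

T̂_Zara = 0.696(10.8) + 0.304(20.8) = 13.8400
T̂_Arjun = 0.696(21.6) + 0.304(27.3) = 23.3328
Difference = 13.8400 − 23.3328 = -9.4928

-9.49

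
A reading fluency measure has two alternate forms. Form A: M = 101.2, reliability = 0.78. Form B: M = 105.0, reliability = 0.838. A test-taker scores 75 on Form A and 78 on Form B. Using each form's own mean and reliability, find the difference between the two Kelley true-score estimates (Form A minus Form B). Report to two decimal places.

-1.61

T̂_A = 0.78(75) + 0.22(101.2) = 80.7640
T̂_B = 0.838(78) + 0.162(105.0) = 82.3740
T̂_A − T̂_B = -1.6100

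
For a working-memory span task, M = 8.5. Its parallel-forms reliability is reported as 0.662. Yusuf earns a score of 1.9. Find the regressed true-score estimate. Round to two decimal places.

T̂ = ρX + (1 − ρ)μ
  = 0.662 × 1.9 + 0.338 × 8.5
  = 1.2578 + 2.8730
  = 4.131
  ≈ 4.13

4.13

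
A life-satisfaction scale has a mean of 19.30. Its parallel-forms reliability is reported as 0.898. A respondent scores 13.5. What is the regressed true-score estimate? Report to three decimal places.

14.092

T̂ = ρX + (1 − ρ)μ
  = 0.898 × 13.5 + 0.102 × 19.30
  = 12.1230 + 1.96860
  = 14.0916
  ≈ 14.092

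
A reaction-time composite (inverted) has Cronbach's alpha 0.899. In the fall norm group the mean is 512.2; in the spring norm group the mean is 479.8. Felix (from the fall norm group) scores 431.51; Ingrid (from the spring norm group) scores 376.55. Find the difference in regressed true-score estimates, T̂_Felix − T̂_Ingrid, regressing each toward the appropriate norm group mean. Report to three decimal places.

52.681

T̂_Felix = 0.899(431.51) + 0.101(512.2) = 439.65969
T̂_Ingrid = 0.899(376.55) + 0.101(479.8) = 386.97825
Difference = 439.65969 − 386.97825 = 52.68144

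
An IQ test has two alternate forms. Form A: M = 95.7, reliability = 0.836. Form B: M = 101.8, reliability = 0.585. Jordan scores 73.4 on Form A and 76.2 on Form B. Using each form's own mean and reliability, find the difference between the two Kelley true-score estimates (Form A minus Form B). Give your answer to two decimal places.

T̂_A = 0.836(73.4) + 0.164(95.7) = 77.0572
T̂_B = 0.585(76.2) + 0.415(101.8) = 86.8240
T̂_A − T̂_B = -9.7668

-9.77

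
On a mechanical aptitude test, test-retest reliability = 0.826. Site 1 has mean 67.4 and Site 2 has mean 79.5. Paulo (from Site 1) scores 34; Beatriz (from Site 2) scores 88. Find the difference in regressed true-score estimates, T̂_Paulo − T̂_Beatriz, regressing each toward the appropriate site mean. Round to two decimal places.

T̂_Paulo = 0.826(34) + 0.174(67.4) = 39.8116
T̂_Beatriz = 0.826(88) + 0.174(79.5) = 86.5210
Difference = 39.8116 − 86.5210 = -46.7094

-46.71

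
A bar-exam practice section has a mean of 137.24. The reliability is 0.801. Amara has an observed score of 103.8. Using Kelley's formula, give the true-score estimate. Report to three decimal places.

T̂ = ρX + (1 − ρ)μ
  = 0.801 × 103.8 + 0.199 × 137.24
  = 83.1438 + 27.31076
  = 110.4546
  ≈ 110.455

110.455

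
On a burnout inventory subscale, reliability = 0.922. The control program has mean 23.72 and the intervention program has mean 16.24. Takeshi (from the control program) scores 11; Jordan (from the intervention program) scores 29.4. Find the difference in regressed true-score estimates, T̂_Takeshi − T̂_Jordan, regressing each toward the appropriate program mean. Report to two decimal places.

-16.38

T̂_Takeshi = 0.922(11) + 0.078(23.72) = 11.9922
T̂_Jordan = 0.922(29.4) + 0.078(16.24) = 28.3735
Difference = 11.9922 − 28.3735 = -16.3814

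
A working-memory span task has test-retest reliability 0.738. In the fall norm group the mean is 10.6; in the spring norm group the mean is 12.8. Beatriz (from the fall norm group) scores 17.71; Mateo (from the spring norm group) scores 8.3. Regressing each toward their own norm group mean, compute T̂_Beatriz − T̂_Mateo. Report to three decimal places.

6.368

T̂_Beatriz = 0.738(17.71) + 0.262(10.6) = 15.84718
T̂_Mateo = 0.738(8.3) + 0.262(12.8) = 9.47900
Difference = 15.84718 − 9.47900 = 6.36818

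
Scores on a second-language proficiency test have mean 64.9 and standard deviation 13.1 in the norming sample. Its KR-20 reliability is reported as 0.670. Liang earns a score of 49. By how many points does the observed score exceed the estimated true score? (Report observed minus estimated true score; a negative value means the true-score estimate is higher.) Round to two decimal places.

T̂ = ρX + (1 − ρ)μ
  = 0.670 × 49 + 0.330 × 64.9
  = 32.830 + 21.4170
  = 54.2470
  ≈ 54.247
X − T̂ = 49 − 54.247 = -5.247 → -5.25

-5.25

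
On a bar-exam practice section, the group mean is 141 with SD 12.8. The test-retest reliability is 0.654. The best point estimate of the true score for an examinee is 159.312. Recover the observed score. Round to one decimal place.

T̂ = ρX + (1 − ρ)μ  ⇒  X = (T̂ − (1 − ρ)μ) / ρ
X = (159.312 − 0.346 × 141) / 0.654 = (159.312 − 48.786) / 0.654 = 110.526 / 0.654 = 169.000

169.0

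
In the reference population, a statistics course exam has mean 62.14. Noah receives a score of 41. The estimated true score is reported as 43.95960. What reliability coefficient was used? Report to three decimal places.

T̂ = ρX + (1 − ρ)μ  ⇒  T̂ − μ = ρ(X − μ)
ρ = (T̂ − μ)/(X − μ) = (43.95960 − 62.14) / (41 − 62.14) = -18.18040 / -21.14 = 0.86000

0.860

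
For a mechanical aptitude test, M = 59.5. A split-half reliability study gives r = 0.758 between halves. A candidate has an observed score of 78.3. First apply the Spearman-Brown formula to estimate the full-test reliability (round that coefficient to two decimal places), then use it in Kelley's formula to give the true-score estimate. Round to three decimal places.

75.668

Spearman-Brown: ρ = 2r/(1 + r) = 2(0.758)/(1 + 0.758) = 1.5160/1.758 = 0.8623 → 0.86
Kelley's formula gives T̂ = 0.86·78.3 + 0.14·59.5 = 67.338 + 8.330 = 75.6680.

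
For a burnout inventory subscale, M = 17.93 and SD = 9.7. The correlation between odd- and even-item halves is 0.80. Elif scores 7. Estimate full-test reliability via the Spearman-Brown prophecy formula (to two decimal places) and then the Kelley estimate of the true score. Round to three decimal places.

8.202

Spearman-Brown: ρ = 2r/(1 + r) = 2(0.80)/(1 + 0.80) = 1.600/1.80 = 0.8889 → 0.89
Weight the observed score by reliability and the mean by (1 − reliability): T̂ = 0.89·7 + 0.11·17.93 = 6.23 + 1.9723 = 8.2023.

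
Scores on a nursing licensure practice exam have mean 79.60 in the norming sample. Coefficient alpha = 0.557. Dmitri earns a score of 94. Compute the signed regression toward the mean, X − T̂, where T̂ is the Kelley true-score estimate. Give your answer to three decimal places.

6.379

Kelley's formula gives T̂ = 0.557·94 + 0.443·79.60 = 52.358 + 35.26280 = 87.62080.
X − T̂ = 94 − 87.6208 = 6.3792 → 6.379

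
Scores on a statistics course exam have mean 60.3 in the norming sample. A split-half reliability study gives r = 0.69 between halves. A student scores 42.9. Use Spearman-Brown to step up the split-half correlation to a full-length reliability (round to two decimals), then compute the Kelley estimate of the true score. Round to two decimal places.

Spearman-Brown: ρ = 2r/(1 + r) = 2(0.69)/(1 + 0.69) = 1.380/1.69 = 0.8166 → 0.82
T̂ = ρX + (1 − ρ)μ
  = 0.82 × 42.9 + 0.18 × 60.3
  = 35.178 + 10.854
  = 46.032
  ≈ 46.03

46.03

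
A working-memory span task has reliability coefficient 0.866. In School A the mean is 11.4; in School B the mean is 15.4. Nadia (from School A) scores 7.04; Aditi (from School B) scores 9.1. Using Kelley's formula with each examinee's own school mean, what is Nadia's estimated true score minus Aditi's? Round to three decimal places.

-2.320

T̂_Nadia = 0.866(7.04) + 0.134(11.4) = 7.62424
T̂_Aditi = 0.866(9.1) + 0.134(15.4) = 9.94420
Difference = 7.62424 − 9.94420 = -2.31996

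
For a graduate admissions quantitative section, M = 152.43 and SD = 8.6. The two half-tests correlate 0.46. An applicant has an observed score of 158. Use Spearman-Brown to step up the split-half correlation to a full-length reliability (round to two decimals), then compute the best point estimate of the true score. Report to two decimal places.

155.94

Spearman-Brown: ρ = 2r/(1 + r) = 2(0.46)/(1 + 0.46) = 0.920/1.46 = 0.6301 → 0.63
Weight the observed score by reliability and the mean by (1 − reliability): T̂ = 0.63·158 + 0.37·152.43 = 99.54 + 56.3991 = 155.939.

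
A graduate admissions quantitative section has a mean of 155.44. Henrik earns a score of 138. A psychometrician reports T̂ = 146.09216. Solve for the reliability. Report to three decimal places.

0.536

T̂ = ρX + (1 − ρ)μ  ⇒  T̂ − μ = ρ(X − μ)
ρ = (T̂ − μ)/(X − μ) = (146.09216 − 155.44) / (138 − 155.44) = -9.34784 / -17.44 = 0.53600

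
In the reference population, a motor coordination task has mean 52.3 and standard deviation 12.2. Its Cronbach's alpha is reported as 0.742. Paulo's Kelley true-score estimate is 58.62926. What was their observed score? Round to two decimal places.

T̂ = ρX + (1 − ρ)μ  ⇒  X = (T̂ − (1 − ρ)μ) / ρ
X = (58.62926 − 0.258 × 52.3) / 0.742 = (58.62926 − 13.4934) / 0.742 = 45.13586 / 0.742 = 60.8300

60.83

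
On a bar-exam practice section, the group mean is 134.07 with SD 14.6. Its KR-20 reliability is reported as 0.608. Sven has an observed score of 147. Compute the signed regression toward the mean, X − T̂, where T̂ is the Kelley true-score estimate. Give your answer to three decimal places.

5.069

T̂ = 0.608(147) + 0.392(134.07) = 89.376 + 52.55544 = 141.93144 → 141.9314
X − T̂ = 147 − 141.9314 = 5.0686 → 5.069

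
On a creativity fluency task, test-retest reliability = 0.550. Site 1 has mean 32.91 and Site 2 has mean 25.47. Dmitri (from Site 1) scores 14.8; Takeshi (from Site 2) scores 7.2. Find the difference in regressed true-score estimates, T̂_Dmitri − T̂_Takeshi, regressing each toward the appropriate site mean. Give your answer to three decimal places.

T̂_Dmitri = 0.550(14.8) + 0.450(32.91) = 22.94950
T̂_Takeshi = 0.550(7.2) + 0.450(25.47) = 15.42150
Difference = 22.94950 − 15.42150 = 7.52800

7.528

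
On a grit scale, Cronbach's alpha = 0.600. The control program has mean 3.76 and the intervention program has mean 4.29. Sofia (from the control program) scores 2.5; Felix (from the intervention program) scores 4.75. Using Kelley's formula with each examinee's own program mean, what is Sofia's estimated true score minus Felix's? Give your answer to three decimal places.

-1.562

T̂_Sofia = 0.600(2.5) + 0.400(3.76) = 3.00400
T̂_Felix = 0.600(4.75) + 0.400(4.29) = 4.56600
Difference = 3.00400 − 4.56600 = -1.56200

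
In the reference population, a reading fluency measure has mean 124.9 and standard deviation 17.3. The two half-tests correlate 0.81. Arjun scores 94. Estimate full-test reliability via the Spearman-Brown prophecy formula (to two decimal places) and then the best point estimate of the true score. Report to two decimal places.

97.09

Spearman-Brown: ρ = 2r/(1 + r) = 2(0.81)/(1 + 0.81) = 1.620/1.81 = 0.8950 → 0.90
Regress the observed score toward the mean by the unreliability: T̂ = 0.90·94 + 0.10·124.9 = 84.60 + 12.490 = 97.090.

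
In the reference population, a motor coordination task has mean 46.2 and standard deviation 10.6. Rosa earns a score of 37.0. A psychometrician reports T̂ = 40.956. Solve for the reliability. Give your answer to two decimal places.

T̂ = ρX + (1 − ρ)μ  ⇒  T̂ − μ = ρ(X − μ)
ρ = (T̂ − μ)/(X − μ) = (40.956 − 46.2) / (37.0 − 46.2) = -5.244 / -9.2 = 0.5700

0.57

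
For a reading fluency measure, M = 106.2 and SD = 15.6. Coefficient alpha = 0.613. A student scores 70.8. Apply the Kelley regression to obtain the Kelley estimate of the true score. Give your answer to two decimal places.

Kelley's formula gives T̂ = 0.613·70.8 + 0.387·106.2 = 43.4004 + 41.0994 = 84.500.

84.50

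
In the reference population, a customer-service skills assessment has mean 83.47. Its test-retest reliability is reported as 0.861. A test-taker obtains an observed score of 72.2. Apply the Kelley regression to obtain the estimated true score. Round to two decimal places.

73.77

Regress the observed score toward the mean by the unreliability: T̂ = 0.861·72.2 + 0.139·83.47 = 62.1642 + 11.60233 = 73.767.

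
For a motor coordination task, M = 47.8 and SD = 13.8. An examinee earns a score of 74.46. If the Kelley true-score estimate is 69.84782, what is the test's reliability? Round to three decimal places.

T̂ = ρX + (1 − ρ)μ  ⇒  T̂ − μ = ρ(X − μ)
ρ = (T̂ − μ)/(X − μ) = (69.84782 − 47.8) / (74.46 − 47.8) = 22.04782 / 26.66 = 0.82700

0.827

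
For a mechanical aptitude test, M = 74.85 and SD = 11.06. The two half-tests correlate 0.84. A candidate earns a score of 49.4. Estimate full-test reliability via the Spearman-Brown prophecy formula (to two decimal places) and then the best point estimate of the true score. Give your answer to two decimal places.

51.69

Spearman-Brown: ρ = 2r/(1 + r) = 2(0.84)/(1 + 0.84) = 1.680/1.84 = 0.9130 → 0.91
Regress the observed score toward the mean by the unreliability: T̂ = 0.91·49.4 + 0.09·74.85 = 44.954 + 6.7365 = 51.691.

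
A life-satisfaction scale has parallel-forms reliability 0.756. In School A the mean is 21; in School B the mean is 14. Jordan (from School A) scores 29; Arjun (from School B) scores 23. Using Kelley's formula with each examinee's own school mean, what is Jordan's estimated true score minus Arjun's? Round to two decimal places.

T̂_Jordan = 0.756(29) + 0.244(21) = 27.0480
T̂_Arjun = 0.756(23) + 0.244(14) = 20.8040
Difference = 27.0480 − 20.8040 = 6.2440

6.24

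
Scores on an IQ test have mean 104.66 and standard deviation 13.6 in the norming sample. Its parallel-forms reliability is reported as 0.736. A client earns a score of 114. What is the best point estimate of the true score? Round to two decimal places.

Weight the observed score by reliability and the mean by (1 − reliability): T̂ = 0.736·114 + 0.264·104.66 = 83.904 + 27.63024 = 111.534.

111.53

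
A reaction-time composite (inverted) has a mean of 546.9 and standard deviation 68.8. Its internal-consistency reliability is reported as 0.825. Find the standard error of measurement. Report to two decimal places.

SEM = SD · √(1 − ρ) = 68.8 × √0.175 = 68.8 × 0.4183 = 28.781

28.78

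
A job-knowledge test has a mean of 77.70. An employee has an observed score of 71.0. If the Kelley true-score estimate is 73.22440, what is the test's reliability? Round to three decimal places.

T̂ = ρX + (1 − ρ)μ  ⇒  T̂ − μ = ρ(X − μ)
ρ = (T̂ − μ)/(X − μ) = (73.22440 − 77.70) / (71.0 − 77.70) = -4.47560 / -6.70 = 0.66800

0.668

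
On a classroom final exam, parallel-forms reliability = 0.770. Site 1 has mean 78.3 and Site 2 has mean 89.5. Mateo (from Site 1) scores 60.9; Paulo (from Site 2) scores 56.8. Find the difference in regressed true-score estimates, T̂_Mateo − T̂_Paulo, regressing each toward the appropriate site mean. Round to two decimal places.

0.58

T̂_Mateo = 0.770(60.9) + 0.230(78.3) = 64.9020
T̂_Paulo = 0.770(56.8) + 0.230(89.5) = 64.3210
Difference = 64.9020 − 64.3210 = 0.5810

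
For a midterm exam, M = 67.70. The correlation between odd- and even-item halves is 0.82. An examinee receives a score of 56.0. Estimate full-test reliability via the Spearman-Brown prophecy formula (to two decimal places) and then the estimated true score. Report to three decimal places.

Spearman-Brown: ρ = 2r/(1 + r) = 2(0.82)/(1 + 0.82) = 1.640/1.82 = 0.9011 → 0.90
Weight the observed score by reliability and the mean by (1 − reliability): T̂ = 0.90·56.0 + 0.10·67.70 = 50.400 + 6.7700 = 57.1700.

57.170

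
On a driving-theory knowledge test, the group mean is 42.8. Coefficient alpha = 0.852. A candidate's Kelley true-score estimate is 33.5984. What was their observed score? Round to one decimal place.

32.0

T̂ = ρX + (1 − ρ)μ  ⇒  X = (T̂ − (1 − ρ)μ) / ρ
X = (33.5984 − 0.148 × 42.8) / 0.852 = (33.5984 − 6.3344) / 0.852 = 27.2640 / 0.852 = 32.000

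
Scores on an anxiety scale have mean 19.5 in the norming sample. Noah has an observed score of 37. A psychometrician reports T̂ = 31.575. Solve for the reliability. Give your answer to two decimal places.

0.69

T̂ = ρX + (1 − ρ)μ  ⇒  T̂ − μ = ρ(X − μ)
ρ = (T̂ − μ)/(X − μ) = (31.575 − 19.5) / (37 − 19.5) = 12.075 / 17.5 = 0.6900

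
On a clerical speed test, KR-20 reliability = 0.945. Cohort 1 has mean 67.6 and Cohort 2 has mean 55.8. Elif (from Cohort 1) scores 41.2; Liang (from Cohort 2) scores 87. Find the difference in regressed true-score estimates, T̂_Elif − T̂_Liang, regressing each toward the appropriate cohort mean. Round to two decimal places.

T̂_Elif = 0.945(41.2) + 0.055(67.6) = 42.6520
T̂_Liang = 0.945(87) + 0.055(55.8) = 85.2840
Difference = 42.6520 − 85.2840 = -42.6320

-42.63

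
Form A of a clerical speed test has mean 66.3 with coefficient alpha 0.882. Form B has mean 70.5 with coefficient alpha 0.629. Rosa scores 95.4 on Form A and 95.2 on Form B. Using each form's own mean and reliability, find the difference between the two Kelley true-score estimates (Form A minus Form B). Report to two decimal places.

T̂_A = 0.882(95.4) + 0.118(66.3) = 91.9662
T̂_B = 0.629(95.2) + 0.371(70.5) = 86.0363
T̂_A − T̂_B = 5.9299

5.93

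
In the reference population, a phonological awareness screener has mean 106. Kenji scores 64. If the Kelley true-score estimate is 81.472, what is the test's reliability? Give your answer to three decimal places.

T̂ = ρX + (1 − ρ)μ  ⇒  T̂ − μ = ρ(X − μ)
ρ = (T̂ − μ)/(X − μ) = (81.472 − 106) / (64 − 106) = -24.528 / -42.0 = 0.58400

0.584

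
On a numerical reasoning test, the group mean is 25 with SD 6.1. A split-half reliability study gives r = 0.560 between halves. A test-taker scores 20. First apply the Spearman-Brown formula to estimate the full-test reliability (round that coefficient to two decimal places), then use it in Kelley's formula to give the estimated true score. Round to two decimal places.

Spearman-Brown: ρ = 2r/(1 + r) = 2(0.560)/(1 + 0.560) = 1.1200/1.560 = 0.7179 → 0.72
T̂ = ρX + (1 − ρ)μ
  = 0.72 × 20 + 0.28 × 25
  = 14.40 + 7.00
  = 21.400
  ≈ 21.40

21.40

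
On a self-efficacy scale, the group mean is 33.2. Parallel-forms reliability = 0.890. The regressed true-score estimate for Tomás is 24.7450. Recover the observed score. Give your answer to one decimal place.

23.7

T̂ = ρX + (1 − ρ)μ  ⇒  X = (T̂ − (1 − ρ)μ) / ρ
X = (24.7450 − 0.110 × 33.2) / 0.890 = (24.7450 − 3.6520) / 0.890 = 21.0930 / 0.890 = 23.700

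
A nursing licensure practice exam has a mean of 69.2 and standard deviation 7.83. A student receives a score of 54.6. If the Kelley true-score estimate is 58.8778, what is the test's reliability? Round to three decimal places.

T̂ = ρX + (1 − ρ)μ  ⇒  T̂ − μ = ρ(X − μ)
ρ = (T̂ − μ)/(X − μ) = (58.8778 − 69.2) / (54.6 − 69.2) = -10.3222 / -14.6 = 0.70700

0.707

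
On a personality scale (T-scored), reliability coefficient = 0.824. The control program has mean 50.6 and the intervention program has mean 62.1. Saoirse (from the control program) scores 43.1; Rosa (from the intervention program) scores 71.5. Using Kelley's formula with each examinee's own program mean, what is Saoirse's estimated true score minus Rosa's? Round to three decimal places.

T̂_Saoirse = 0.824(43.1) + 0.176(50.6) = 44.42000
T̂_Rosa = 0.824(71.5) + 0.176(62.1) = 69.84560
Difference = 44.42000 − 69.84560 = -25.42560

-25.426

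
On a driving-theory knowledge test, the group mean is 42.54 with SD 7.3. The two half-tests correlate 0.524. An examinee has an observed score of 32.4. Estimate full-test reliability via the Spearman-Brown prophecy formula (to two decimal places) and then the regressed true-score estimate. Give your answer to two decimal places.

35.54

Spearman-Brown: ρ = 2r/(1 + r) = 2(0.524)/(1 + 0.524) = 1.0480/1.524 = 0.6877 → 0.69
Kelley's formula gives T̂ = 0.69·32.4 + 0.31·42.54 = 22.356 + 13.1874 = 35.543.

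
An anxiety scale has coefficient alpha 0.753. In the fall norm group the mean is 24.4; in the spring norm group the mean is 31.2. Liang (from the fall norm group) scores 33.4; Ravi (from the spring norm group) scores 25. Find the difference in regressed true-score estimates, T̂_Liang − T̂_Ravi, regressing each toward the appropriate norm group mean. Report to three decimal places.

T̂_Liang = 0.753(33.4) + 0.247(24.4) = 31.17700
T̂_Ravi = 0.753(25) + 0.247(31.2) = 26.53140
Difference = 31.17700 − 26.53140 = 4.64560

4.646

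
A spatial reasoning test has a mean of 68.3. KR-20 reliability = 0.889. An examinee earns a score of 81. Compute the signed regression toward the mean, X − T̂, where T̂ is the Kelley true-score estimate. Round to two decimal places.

Weight the observed score by reliability and the mean by (1 − reliability): T̂ = 0.889·81 + 0.111·68.3 = 72.009 + 7.5813 = 79.5903.
X − T̂ = 81 − 79.590 = 1.410 → 1.41

1.41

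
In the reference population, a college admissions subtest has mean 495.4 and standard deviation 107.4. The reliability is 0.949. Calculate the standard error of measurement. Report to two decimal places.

24.25

SEM = SD · √(1 − ρ) = 107.4 × √0.051 = 107.4 × 0.2258 = 24.254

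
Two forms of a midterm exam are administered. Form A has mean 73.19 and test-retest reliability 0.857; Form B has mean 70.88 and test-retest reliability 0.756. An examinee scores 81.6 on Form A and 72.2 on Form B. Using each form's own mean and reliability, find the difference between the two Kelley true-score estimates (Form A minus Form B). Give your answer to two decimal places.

T̂_A = 0.857(81.6) + 0.143(73.19) = 80.3974
T̂_B = 0.756(72.2) + 0.244(70.88) = 71.8779
T̂_A − T̂_B = 8.5194

8.52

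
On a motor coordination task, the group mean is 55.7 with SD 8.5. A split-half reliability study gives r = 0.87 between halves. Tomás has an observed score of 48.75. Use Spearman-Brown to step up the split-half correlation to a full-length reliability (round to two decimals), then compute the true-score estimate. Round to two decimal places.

49.24

Spearman-Brown: ρ = 2r/(1 + r) = 2(0.87)/(1 + 0.87) = 1.740/1.87 = 0.9305 → 0.93
T̂ = 0.93(48.75) + 0.07(55.7) = 45.3375 + 3.899 = 49.237 → 49.24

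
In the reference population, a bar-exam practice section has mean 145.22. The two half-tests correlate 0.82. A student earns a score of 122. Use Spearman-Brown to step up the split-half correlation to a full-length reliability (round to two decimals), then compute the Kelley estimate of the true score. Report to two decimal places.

Spearman-Brown: ρ = 2r/(1 + r) = 2(0.82)/(1 + 0.82) = 1.640/1.82 = 0.9011 → 0.90
T̂ = ρX + (1 − ρ)μ
  = 0.90 × 122 + 0.10 × 145.22
  = 109.80 + 14.5220
  = 124.322
  ≈ 124.32

124.32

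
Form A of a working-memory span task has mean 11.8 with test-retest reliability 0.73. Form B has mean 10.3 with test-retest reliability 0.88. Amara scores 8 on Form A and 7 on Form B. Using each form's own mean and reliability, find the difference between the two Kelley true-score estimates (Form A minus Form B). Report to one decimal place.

1.6

T̂_A = 0.73(8) + 0.27(11.8) = 9.026
T̂_B = 0.88(7) + 0.12(10.3) = 7.396
T̂_A − T̂_B = 1.630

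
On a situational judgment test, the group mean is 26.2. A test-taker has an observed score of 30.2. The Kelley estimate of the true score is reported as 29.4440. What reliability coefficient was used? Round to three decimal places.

0.811

T̂ = ρX + (1 − ρ)μ  ⇒  T̂ − μ = ρ(X − μ)
ρ = (T̂ − μ)/(X − μ) = (29.4440 − 26.2) / (30.2 − 26.2) = 3.2440 / 4.0 = 0.81100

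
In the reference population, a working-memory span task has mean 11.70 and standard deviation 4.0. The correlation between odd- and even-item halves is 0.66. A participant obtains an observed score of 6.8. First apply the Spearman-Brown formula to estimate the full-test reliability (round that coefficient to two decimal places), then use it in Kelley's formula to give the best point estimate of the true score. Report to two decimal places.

7.78

Spearman-Brown: ρ = 2r/(1 + r) = 2(0.66)/(1 + 0.66) = 1.320/1.66 = 0.7952 → 0.80
T̂ = 0.80(6.8) + 0.20(11.70) = 5.440 + 2.3400 = 7.780 → 7.78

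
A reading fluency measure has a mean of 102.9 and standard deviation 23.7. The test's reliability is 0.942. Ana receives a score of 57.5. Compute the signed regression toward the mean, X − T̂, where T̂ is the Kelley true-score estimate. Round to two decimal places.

-2.63

Kelley's formula gives T̂ = 0.942·57.5 + 0.058·102.9 = 54.1650 + 5.9682 = 60.1332.
X − T̂ = 57.5 − 60.133 = -2.633 → -2.63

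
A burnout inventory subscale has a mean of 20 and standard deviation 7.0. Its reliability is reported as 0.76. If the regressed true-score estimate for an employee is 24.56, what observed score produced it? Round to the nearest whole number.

26

T̂ = ρX + (1 − ρ)μ  ⇒  X = (T̂ − (1 − ρ)μ) / ρ
X = (24.56 − 0.24 × 20) / 0.76 = (24.56 − 4.80) / 0.76 = 19.76 / 0.76 = 26.00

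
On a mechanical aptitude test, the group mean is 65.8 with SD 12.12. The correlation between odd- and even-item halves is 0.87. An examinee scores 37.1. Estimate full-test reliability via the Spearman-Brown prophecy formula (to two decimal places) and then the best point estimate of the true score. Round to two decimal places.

39.11

Spearman-Brown: ρ = 2r/(1 + r) = 2(0.87)/(1 + 0.87) = 1.740/1.87 = 0.9305 → 0.93
T̂ = ρX + (1 − ρ)μ
  = 0.93 × 37.1 + 0.07 × 65.8
  = 34.503 + 4.606
  = 39.109
  ≈ 39.11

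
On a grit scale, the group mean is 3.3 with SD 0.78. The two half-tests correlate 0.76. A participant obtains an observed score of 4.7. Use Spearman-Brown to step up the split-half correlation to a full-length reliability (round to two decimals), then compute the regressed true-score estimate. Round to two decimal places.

Spearman-Brown: ρ = 2r/(1 + r) = 2(0.76)/(1 + 0.76) = 1.520/1.76 = 0.8636 → 0.86
T̂ = 0.86(4.7) + 0.14(3.3) = 4.042 + 0.462 = 4.504 → 4.50

4.50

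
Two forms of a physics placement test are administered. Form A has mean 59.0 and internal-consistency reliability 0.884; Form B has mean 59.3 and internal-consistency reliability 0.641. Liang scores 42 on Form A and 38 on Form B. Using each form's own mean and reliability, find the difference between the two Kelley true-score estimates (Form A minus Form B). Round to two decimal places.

-1.67

T̂_A = 0.884(42) + 0.116(59.0) = 43.9720
T̂_B = 0.641(38) + 0.359(59.3) = 45.6467
T̂_A − T̂_B = -1.6747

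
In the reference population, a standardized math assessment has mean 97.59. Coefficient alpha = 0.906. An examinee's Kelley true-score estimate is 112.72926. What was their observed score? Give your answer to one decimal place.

T̂ = ρX + (1 − ρ)μ  ⇒  X = (T̂ − (1 − ρ)μ) / ρ
X = (112.72926 − 0.094 × 97.59) / 0.906 = (112.72926 − 9.17346) / 0.906 = 103.55580 / 0.906 = 114.300

114.3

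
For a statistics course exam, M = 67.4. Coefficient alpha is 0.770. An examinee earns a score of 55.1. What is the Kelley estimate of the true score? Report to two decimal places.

T̂ = ρX + (1 − ρ)μ
  = 0.770 × 55.1 + 0.230 × 67.4
  = 42.4270 + 15.5020
  = 57.929
  ≈ 57.93

57.93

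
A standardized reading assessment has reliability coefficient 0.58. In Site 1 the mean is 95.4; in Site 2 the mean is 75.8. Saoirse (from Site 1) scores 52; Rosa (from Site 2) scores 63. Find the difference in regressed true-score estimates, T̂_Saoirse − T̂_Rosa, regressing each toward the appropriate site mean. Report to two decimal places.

T̂_Saoirse = 0.58(52) + 0.42(95.4) = 70.2280
T̂_Rosa = 0.58(63) + 0.42(75.8) = 68.3760
Difference = 70.2280 − 68.3760 = 1.8520

1.85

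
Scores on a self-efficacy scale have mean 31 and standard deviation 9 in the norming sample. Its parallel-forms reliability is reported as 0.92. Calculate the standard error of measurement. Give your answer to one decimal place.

SEM = SD · √(1 − ρ) = 9 × √0.08 = 9 × 0.2828 = 2.546

2.5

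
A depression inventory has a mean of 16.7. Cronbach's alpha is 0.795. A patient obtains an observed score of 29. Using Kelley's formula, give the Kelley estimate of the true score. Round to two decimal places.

26.48

T̂ = ρX + (1 − ρ)μ
  = 0.795 × 29 + 0.205 × 16.7
  = 23.055 + 3.4235
  = 26.479
  ≈ 26.48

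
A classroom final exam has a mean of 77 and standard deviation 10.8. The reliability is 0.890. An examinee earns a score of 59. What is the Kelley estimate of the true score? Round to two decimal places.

60.98

T̂ = 0.890(59) + 0.110(77) = 52.510 + 8.470 = 60.980 → 60.98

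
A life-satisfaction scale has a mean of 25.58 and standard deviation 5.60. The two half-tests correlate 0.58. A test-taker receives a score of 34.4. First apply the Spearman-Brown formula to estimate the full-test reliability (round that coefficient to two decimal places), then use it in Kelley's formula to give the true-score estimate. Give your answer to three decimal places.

32.019

Spearman-Brown: ρ = 2r/(1 + r) = 2(0.58)/(1 + 0.58) = 1.160/1.58 = 0.7342 → 0.73
T̂ = 0.73(34.4) + 0.27(25.58) = 25.112 + 6.9066 = 32.0186 → 32.019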